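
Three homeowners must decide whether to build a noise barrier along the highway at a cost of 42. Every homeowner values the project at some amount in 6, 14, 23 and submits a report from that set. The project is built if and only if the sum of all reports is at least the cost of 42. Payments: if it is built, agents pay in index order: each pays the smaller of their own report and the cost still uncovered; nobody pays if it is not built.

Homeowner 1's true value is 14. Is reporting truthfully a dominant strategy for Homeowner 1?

Consider the case where Homeowner 2 reports 14 and Homeowner 3 reports 23.
Truthful report 14: project built, pays 14, utility 14 - 14 = 0.
Report 6 instead: project built, pays 6, utility 14 - 6 = 8.
Since 8 > 0, reporting 6 is strictly better here, so truthful reporting is not dominant.

No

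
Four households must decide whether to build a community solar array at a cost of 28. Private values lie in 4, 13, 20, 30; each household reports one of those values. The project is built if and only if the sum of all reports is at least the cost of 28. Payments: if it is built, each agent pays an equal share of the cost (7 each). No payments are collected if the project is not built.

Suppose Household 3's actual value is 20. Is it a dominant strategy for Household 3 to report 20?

Yes

Check each profile of the others' reports and compare truth against every alternative report.
Others report (4, 4, 4): truth gives 13, best alternative gives 13.
Others report (4, 4, 13): truth gives 13, best alternative gives 13.
Others report (4, 4, 20): truth gives 13, best alternative gives 13.
Others report (4, 4, 30): truth gives 13, best alternative gives 13.
Others report (4, 13, 4): truth gives 13, best alternative gives 13.
Others report (4, 13, 13): truth gives 13, best alternative gives 13.
(Remaining 58 profiles checked similarly; truth is weakly best in each.)
In every case the truthful report is at least as good as any alternative, so it is a dominant strategy.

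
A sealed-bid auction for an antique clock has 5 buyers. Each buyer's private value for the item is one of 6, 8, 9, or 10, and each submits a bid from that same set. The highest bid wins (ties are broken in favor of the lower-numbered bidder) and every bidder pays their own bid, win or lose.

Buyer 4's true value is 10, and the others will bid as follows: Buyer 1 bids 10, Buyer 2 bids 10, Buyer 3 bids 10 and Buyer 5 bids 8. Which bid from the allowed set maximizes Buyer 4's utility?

6

Bid 6: loses but pays 6, utility -6.
Bid 8: loses but pays 8, utility -8.
Bid 9: loses but pays 9, utility -9.
Bid 10: loses but pays 10, utility -10.
The best choice is 6 with utility -6.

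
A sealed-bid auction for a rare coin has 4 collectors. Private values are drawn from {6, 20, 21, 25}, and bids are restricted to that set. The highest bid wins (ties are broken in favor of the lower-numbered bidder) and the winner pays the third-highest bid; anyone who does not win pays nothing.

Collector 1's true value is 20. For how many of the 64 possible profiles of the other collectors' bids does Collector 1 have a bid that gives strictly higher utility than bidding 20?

Others bid (6, 6, 21): truth gives 0; bid 21 gives 14 > 0. Violating.
Others bid (6, 6, 25): truth gives 0; bid 25 gives 14 > 0. Violating.
Others bid (6, 21, 6): truth gives 0; bid 21 gives 14 > 0. Violating.
Others bid (6, 25, 6): truth gives 0; bid 25 gives 14 > 0. Violating.
Others bid (6, 6, 6): truth gives 14; no alternative beats it.
Others bid (6, 6, 20): truth gives 14; no alternative beats it.
(Checking all 64 profiles: 6 have a profitable deviation, 58 do not.)

6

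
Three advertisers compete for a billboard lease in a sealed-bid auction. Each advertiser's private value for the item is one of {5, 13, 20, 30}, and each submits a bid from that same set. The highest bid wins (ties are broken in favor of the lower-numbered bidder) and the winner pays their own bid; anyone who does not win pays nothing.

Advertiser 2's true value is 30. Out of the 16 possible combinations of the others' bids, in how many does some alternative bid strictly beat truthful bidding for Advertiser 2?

Others bid (5, 5): truth gives 0; bid 13 gives 17 > 0. Violating.
Others bid (5, 13): truth gives 0; bid 13 gives 17 > 0. Violating.
Others bid (5, 20): truth gives 0; bid 20 gives 10 > 0. Violating.
Others bid (13, 5): truth gives 0; bid 20 gives 10 > 0. Violating.
Others bid (5, 30): truth gives 0; no alternative beats it.
Others bid (13, 30): truth gives 0; no alternative beats it.
(Checking all 16 profiles: 6 have a profitable deviation, 10 do not.)

6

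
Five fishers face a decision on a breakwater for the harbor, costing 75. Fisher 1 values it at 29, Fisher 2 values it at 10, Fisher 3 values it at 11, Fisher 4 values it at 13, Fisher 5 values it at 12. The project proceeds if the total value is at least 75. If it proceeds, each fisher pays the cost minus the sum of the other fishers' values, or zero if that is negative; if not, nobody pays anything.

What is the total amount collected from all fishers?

75

Total value 75 ≥ cost 75, so it is built.
Fisher 1: others sum to 46; max(0, 75 - 46) = 29.
Fisher 2: others sum to 65; max(0, 75 - 65) = 10.
Fisher 3: others sum to 64; max(0, 75 - 64) = 11.
Fisher 4: others sum to 62; max(0, 75 - 62) = 13.
Fisher 5: others sum to 63; max(0, 75 - 63) = 12.
Total collected = 29 + 10 + 11 + 13 + 12 = 75.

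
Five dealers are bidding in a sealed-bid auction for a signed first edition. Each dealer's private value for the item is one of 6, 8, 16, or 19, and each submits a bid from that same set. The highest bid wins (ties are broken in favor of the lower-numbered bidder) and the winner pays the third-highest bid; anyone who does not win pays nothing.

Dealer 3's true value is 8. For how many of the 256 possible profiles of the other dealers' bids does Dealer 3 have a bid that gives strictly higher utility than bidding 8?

Others bid (6, 6, 6, 16): truth gives 0; bid 16 gives 2 > 0. Violating.
Others bid (6, 6, 6, 19): truth gives 0; bid 19 gives 2 > 0. Violating.
Others bid (6, 6, 16, 6): truth gives 0; bid 16 gives 2 > 0. Violating.
Others bid (6, 6, 19, 6): truth gives 0; bid 19 gives 2 > 0. Violating.
Others bid (6, 6, 6, 6): truth gives 2; no alternative beats it.
Others bid (6, 6, 6, 8): truth gives 2; no alternative beats it.
(Checking all 256 profiles: 8 have a profitable deviation, 248 do not.)

8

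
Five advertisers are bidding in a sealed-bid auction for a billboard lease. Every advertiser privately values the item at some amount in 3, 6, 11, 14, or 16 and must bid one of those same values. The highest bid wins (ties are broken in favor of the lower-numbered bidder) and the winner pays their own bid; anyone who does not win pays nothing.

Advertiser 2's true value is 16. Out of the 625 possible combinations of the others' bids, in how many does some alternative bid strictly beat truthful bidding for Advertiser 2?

Others bid (3, 3, 3, 3): truth gives 0; bid 6 gives 10 > 0. Violating.
Others bid (3, 3, 3, 6): truth gives 0; bid 6 gives 10 > 0. Violating.
Others bid (3, 3, 3, 11): truth gives 0; bid 11 gives 5 > 0. Violating.
Others bid (3, 3, 3, 14): truth gives 0; bid 14 gives 2 > 0. Violating.
Others bid (3, 3, 3, 16): truth gives 0; no alternative beats it.
Others bid (3, 3, 6, 16): truth gives 0; no alternative beats it.
(Checking all 625 profiles: 192 have a profitable deviation, 433 do not.)

192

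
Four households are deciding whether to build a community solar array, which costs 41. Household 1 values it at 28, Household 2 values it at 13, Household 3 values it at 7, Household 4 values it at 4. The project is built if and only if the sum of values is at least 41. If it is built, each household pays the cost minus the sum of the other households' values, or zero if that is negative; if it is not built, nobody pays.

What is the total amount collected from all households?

19

Total value 52 ≥ cost 41, so it is built.
Household 1: others sum to 24; max(0, 41 - 24) = 17.
Household 2: others sum to 39; max(0, 41 - 39) = 2.
Household 3: others sum to 45; max(0, 41 - 45) = 0.
Household 4: others sum to 48; max(0, 41 - 48) = 0.
Total collected = 17 + 2 + 0 + 0 = 19.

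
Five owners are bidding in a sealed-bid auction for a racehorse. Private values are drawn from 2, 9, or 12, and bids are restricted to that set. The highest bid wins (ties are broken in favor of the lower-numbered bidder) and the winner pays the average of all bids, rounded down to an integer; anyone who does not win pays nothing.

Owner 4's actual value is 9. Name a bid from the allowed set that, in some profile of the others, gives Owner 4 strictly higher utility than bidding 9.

12

Suppose Owner 1 bids 2, Owner 2 bids 2, Owner 3 bids 2 and Owner 5 bids 12.
Bid 9: loses, pays 0, utility 0.
Bid 12: wins, pays 6, utility 9 - 6 = 3.
So bidding 12 beats truth here (3 > 0).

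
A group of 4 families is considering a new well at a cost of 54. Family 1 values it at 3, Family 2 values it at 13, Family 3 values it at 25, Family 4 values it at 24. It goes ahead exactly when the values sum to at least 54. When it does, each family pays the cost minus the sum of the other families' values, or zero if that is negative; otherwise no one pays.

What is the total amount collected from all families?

Total value 65 ≥ cost 54, so it is built.
Family 1: others sum to 62; max(0, 54 - 62) = 0.
Family 2: others sum to 52; max(0, 54 - 52) = 2.
Family 3: others sum to 40; max(0, 54 - 40) = 14.
Family 4: others sum to 41; max(0, 54 - 41) = 13.
Total collected = 0 + 2 + 14 + 13 = 29.

29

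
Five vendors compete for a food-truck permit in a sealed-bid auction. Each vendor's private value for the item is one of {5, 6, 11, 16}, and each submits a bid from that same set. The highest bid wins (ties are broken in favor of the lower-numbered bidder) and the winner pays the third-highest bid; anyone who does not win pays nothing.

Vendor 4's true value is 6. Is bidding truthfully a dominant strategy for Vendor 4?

Consider the case where Vendor 1 bids 5, Vendor 2 bids 5, Vendor 3 bids 5 and Vendor 5 bids 11.
Truthful bid 6: loses, pays 0, utility 0.
Bid 11 instead: wins, pays 5, utility 6 - 5 = 1.
Since 1 > 0, bidding 11 is strictly better here, so truthful bidding is not dominant.

No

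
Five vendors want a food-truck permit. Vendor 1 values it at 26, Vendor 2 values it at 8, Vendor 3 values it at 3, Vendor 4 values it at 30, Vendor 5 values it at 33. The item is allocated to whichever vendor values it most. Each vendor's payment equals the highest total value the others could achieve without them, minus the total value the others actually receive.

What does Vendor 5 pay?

30

Vendor 5 has the highest value and receives the item.
Without Vendor 5, the item would go to the next-highest value, 30, so the others could achieve 30.
With Vendor 5 present and winning, the others receive nothing, so their total is 0.
Payment = 30 - 0 = 30.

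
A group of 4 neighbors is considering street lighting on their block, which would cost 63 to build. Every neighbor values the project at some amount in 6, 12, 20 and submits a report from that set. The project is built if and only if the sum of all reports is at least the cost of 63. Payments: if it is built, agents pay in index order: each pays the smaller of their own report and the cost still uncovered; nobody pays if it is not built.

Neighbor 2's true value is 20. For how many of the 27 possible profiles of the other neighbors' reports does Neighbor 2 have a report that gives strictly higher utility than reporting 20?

Others report (12, 20, 20): truth gives 0; report 12 gives 8 > 0. Violating.
Others report (20, 12, 20): truth gives 0; report 12 gives 8 > 0. Violating.
Others report (20, 20, 12): truth gives 0; report 12 gives 8 > 0. Violating.
Others report (20, 20, 20): truth gives 0; report 6 gives 14 > 0. Violating.
Others report (6, 6, 6): truth gives 0; no alternative beats it.
Others report (6, 6, 12): truth gives 0; no alternative beats it.
(Checking all 27 profiles: 4 have a profitable deviation, 23 do not.)

4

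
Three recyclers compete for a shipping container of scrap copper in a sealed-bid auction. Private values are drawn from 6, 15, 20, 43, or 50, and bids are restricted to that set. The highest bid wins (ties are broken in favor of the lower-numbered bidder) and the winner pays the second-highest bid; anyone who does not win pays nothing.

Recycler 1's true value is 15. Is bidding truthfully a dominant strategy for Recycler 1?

Check each profile of the others' bids and compare truth against every alternative bid.
Others bid (6, 6): truth gives 9, best alternative gives 9.
Others bid (6, 15): truth gives 0, best alternative gives 0.
Others bid (6, 20): truth gives 0, best alternative gives 0.
Others bid (6, 43): truth gives 0, best alternative gives 0.
Others bid (6, 50): truth gives 0, best alternative gives 0.
Others bid (15, 6): truth gives 0, best alternative gives 0.
(Remaining 19 profiles checked similarly; truth is weakly best in each.)
In every case the truthful bid is at least as good as any alternative, so it is a dominant strategy.

Yes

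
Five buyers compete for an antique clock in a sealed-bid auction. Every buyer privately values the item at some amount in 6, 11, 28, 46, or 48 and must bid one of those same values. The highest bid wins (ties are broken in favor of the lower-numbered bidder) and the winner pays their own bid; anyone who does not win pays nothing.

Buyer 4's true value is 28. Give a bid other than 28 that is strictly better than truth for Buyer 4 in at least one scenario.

11

Suppose Buyer 1 bids 6, Buyer 2 bids 6, Buyer 3 bids 6 and Buyer 5 bids 6.
Bid 28: wins, pays 28, utility 28 - 28 = 0.
Bid 11: wins, pays 11, utility 28 - 11 = 17.
So bidding 11 beats truth here (17 > 0).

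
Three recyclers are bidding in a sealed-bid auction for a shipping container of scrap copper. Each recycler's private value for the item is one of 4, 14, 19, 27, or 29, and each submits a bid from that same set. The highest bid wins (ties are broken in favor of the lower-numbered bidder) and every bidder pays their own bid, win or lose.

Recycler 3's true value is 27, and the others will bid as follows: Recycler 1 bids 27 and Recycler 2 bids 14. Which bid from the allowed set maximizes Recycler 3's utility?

Bid 4: loses but pays 4, utility -4.
Bid 14: loses but pays 14, utility -14.
Bid 19: loses but pays 19, utility -19.
Bid 27: loses but pays 27, utility -27.
Bid 29: wins, pays 29, utility 27 - 29 = -2.
The best choice is 29 with utility -2.

29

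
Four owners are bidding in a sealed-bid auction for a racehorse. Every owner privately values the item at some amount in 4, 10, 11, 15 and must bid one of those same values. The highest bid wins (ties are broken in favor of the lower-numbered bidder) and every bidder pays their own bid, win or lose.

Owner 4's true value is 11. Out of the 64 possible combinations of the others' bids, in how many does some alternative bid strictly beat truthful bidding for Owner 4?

57

Others bid (4, 4, 4): truth gives 0; bid 10 gives 1 > 0. Violating.
Others bid (4, 4, 11): truth gives -11; bid 4 gives -4 > -11. Violating.
Others bid (4, 4, 15): truth gives -11; bid 4 gives -4 > -11. Violating.
Others bid (4, 10, 11): truth gives -11; bid 4 gives -4 > -11. Violating.
Others bid (4, 4, 10): truth gives 0; no alternative beats it.
Others bid (4, 10, 4): truth gives 0; no alternative beats it.
(Checking all 64 profiles: 57 have a profitable deviation, 7 do not.)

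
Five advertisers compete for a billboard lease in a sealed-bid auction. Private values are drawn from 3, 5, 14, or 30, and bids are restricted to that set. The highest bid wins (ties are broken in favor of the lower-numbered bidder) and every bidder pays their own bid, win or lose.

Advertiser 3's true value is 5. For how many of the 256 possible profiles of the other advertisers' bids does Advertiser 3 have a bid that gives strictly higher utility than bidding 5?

252

Others bid (3, 3, 3, 14): truth gives -5; bid 3 gives -3 > -5. Violating.
Others bid (3, 3, 3, 30): truth gives -5; bid 3 gives -3 > -5. Violating.
Others bid (3, 3, 5, 14): truth gives -5; bid 3 gives -3 > -5. Violating.
Others bid (3, 3, 5, 30): truth gives -5; bid 3 gives -3 > -5. Violating.
Others bid (3, 3, 3, 3): truth gives 0; no alternative beats it.
Others bid (3, 3, 3, 5): truth gives 0; no alternative beats it.
(Checking all 256 profiles: 252 have a profitable deviation, 4 do not.)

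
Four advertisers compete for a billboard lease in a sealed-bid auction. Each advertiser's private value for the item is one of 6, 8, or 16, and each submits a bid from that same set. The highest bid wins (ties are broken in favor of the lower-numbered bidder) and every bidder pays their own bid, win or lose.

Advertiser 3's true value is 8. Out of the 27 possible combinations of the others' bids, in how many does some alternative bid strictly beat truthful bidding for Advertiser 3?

Others bid (6, 6, 16): truth gives -8; bid 6 gives -6 > -8. Violating.
Others bid (6, 8, 6): truth gives -8; bid 6 gives -6 > -8. Violating.
Others bid (6, 8, 8): truth gives -8; bid 6 gives -6 > -8. Violating.
Others bid (6, 8, 16): truth gives -8; bid 6 gives -6 > -8. Violating.
Others bid (6, 6, 6): truth gives 0; no alternative beats it.
Others bid (6, 6, 8): truth gives 0; no alternative beats it.
(Checking all 27 profiles: 25 have a profitable deviation, 2 do not.)

25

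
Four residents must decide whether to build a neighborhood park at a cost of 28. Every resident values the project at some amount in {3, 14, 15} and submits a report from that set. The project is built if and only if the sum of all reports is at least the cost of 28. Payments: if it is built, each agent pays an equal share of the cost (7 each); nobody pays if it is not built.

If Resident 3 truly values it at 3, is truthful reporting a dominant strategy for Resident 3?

Yes

Check each profile of the others' reports and compare truth against every alternative report.
Others report (3, 3, 14): truth gives 0, best alternative gives -4.
Others report (3, 3, 15): truth gives 0, best alternative gives -4.
Others report (3, 14, 3): truth gives 0, best alternative gives -4.
Others report (3, 15, 3): truth gives 0, best alternative gives -4.
Others report (14, 3, 3): truth gives 0, best alternative gives -4.
Others report (15, 3, 3): truth gives 0, best alternative gives -4.
(Remaining 21 profiles checked similarly; truth is weakly best in each.)
In every case the truthful report is at least as good as any alternative, so it is a dominant strategy.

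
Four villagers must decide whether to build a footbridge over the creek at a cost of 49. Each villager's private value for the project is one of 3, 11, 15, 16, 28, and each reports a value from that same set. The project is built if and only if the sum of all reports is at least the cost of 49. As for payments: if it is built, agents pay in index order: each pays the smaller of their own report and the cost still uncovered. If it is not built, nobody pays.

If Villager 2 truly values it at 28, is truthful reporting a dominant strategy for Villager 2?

No

Consider the case where Villager 1 reports 3, Villager 3 reports 3 and Villager 4 reports 28.
Truthful report 28: project built, pays 28, utility 28 - 28 = 0.
Report 15 instead: project built, pays 15, utility 28 - 15 = 13.
Since 13 > 0, reporting 15 is strictly better here, so truthful reporting is not dominant.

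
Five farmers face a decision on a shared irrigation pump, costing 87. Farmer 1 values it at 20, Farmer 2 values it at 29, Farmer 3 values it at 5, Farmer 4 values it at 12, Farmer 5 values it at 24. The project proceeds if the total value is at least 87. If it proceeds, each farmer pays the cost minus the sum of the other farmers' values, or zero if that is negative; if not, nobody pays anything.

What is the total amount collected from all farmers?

75

Total value 90 ≥ cost 87, so it is built.
Farmer 1: others sum to 70; max(0, 87 - 70) = 17.
Farmer 2: others sum to 61; max(0, 87 - 61) = 26.
Farmer 3: others sum to 85; max(0, 87 - 85) = 2.
Farmer 4: others sum to 78; max(0, 87 - 78) = 9.
Farmer 5: others sum to 66; max(0, 87 - 66) = 21.
Total collected = 17 + 26 + 2 + 9 + 21 = 75.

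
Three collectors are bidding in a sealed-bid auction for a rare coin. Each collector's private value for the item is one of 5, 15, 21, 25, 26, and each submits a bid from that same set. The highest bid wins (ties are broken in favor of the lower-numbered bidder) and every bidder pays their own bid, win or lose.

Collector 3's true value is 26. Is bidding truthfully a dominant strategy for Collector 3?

No

Consider the case where Collector 1 bids 5 and Collector 2 bids 5.
Truthful bid 26: wins, pays 26, utility 26 - 26 = 0.
Bid 15 instead: wins, pays 15, utility 26 - 15 = 11.
Since 11 > 0, bidding 15 is strictly better here, so truthful bidding is not dominant.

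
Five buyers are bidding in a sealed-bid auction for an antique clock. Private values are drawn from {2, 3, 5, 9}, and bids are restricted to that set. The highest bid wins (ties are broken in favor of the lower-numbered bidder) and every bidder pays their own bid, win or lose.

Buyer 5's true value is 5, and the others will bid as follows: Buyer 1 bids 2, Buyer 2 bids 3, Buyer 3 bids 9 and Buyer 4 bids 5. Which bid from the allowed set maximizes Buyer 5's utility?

Bid 2: loses but pays 2, utility -2.
Bid 3: loses but pays 3, utility -3.
Bid 5: loses but pays 5, utility -5.
Bid 9: loses but pays 9, utility -9.
The best choice is 2 with utility -2.

2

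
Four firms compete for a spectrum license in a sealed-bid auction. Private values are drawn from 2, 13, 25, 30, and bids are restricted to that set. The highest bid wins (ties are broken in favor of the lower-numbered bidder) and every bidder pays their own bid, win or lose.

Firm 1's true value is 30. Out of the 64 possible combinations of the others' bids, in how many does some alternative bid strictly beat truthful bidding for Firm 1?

Others bid (2, 2, 2): truth gives 0; bid 2 gives 28 > 0. Violating.
Others bid (2, 2, 13): truth gives 0; bid 13 gives 17 > 0. Violating.
Others bid (2, 2, 25): truth gives 0; bid 25 gives 5 > 0. Violating.
Others bid (2, 13, 2): truth gives 0; bid 13 gives 17 > 0. Violating.
Others bid (2, 2, 30): truth gives 0; no alternative beats it.
Others bid (2, 13, 30): truth gives 0; no alternative beats it.
(Checking all 64 profiles: 27 have a profitable deviation, 37 do not.)

27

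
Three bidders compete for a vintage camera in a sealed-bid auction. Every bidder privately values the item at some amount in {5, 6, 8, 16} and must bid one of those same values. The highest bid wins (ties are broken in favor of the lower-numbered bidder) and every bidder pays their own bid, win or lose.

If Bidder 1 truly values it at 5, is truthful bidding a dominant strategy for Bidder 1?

No

Consider the case where Bidder 2 bids 5 and Bidder 3 bids 6.
Truthful bid 5: loses but pays 5, utility -5.
Bid 6 instead: wins, pays 6, utility 5 - 6 = -1.
Since -1 > -5, bidding 6 is strictly better here, so truthful bidding is not dominant.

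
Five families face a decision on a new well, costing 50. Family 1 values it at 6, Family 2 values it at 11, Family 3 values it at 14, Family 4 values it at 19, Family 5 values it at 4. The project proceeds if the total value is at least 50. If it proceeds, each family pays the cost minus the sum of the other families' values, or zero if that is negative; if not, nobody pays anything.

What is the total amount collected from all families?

34

Total value 54 ≥ cost 50, so it is built.
Family 1: others sum to 48; max(0, 50 - 48) = 2.
Family 2: others sum to 43; max(0, 50 - 43) = 7.
Family 3: others sum to 40; max(0, 50 - 40) = 10.
Family 4: others sum to 35; max(0, 50 - 35) = 15.
Family 5: others sum to 50; max(0, 50 - 50) = 0.
Total collected = 2 + 7 + 10 + 15 + 0 = 34.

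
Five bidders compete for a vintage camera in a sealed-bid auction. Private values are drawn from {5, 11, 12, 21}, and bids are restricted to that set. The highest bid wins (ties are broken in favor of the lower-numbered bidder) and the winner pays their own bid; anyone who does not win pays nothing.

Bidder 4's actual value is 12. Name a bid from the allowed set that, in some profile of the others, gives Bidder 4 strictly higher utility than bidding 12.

11

Suppose Bidder 1 bids 5, Bidder 2 bids 5, Bidder 3 bids 5 and Bidder 5 bids 5.
Bid 12: wins, pays 12, utility 12 - 12 = 0.
Bid 11: wins, pays 11, utility 12 - 11 = 1.
So bidding 11 beats truth here (1 > 0).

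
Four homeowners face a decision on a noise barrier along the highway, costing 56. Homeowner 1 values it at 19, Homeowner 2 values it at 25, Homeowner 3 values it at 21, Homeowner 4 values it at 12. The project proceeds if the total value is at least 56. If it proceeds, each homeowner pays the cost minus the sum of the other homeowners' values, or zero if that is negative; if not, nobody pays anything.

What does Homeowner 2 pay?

4

Total value 77 ≥ cost 56, so the project is built.
The other homeowners' values sum to 52.
Cost minus that sum is 56 - 52 = 4.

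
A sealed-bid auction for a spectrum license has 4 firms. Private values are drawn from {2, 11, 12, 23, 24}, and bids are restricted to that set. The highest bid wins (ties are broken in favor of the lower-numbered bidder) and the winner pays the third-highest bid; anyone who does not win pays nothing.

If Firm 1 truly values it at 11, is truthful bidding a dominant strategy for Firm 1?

No

Consider the case where Firm 2 bids 2, Firm 3 bids 2 and Firm 4 bids 12.
Truthful bid 11: loses, pays 0, utility 0.
Bid 12 instead: wins, pays 2, utility 11 - 2 = 9.
Since 9 > 0, bidding 12 is strictly better here, so truthful bidding is not dominant.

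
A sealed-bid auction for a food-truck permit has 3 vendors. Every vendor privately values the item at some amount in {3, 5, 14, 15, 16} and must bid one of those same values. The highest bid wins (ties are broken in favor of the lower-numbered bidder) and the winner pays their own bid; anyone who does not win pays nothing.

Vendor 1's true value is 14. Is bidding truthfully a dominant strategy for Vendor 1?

No

Consider the case where Vendor 2 bids 3 and Vendor 3 bids 3.
Truthful bid 14: wins, pays 14, utility 14 - 14 = 0.
Bid 3 instead: wins, pays 3, utility 14 - 3 = 11.
Since 11 > 0, bidding 3 is strictly better here, so truthful bidding is not dominant.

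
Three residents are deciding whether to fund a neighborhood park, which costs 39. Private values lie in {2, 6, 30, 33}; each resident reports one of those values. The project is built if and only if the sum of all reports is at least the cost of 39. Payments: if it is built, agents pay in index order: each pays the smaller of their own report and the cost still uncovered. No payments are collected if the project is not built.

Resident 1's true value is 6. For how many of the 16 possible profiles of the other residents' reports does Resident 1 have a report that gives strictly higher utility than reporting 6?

6

Others report (6, 33): truth gives 0; report 2 gives 4 > 0. Violating.
Others report (30, 30): truth gives 0; report 2 gives 4 > 0. Violating.
Others report (30, 33): truth gives 0; report 2 gives 4 > 0. Violating.
Others report (33, 6): truth gives 0; report 2 gives 4 > 0. Violating.
Others report (2, 2): truth gives 0; no alternative beats it.
Others report (2, 6): truth gives 0; no alternative beats it.
(Checking all 16 profiles: 6 have a profitable deviation, 10 do not.)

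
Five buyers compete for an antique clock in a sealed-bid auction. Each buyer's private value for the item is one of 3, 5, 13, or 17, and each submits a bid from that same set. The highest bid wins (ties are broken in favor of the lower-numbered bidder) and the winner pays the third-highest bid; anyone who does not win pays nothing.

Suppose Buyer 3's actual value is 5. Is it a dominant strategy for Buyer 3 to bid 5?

Consider the case where Buyer 1 bids 3, Buyer 2 bids 3, Buyer 4 bids 3 and Buyer 5 bids 13.
Truthful bid 5: loses, pays 0, utility 0.
Bid 13 instead: wins, pays 3, utility 5 - 3 = 2.
Since 2 > 0, bidding 13 is strictly better here, so truthful bidding is not dominant.

No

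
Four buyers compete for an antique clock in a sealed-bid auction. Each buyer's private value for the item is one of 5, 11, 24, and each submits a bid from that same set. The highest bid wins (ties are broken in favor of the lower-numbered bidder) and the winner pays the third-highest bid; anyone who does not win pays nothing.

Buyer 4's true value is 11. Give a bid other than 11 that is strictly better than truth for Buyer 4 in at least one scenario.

Suppose Buyer 1 bids 5, Buyer 2 bids 5 and Buyer 3 bids 11.
Bid 11: loses, pays 0, utility 0.
Bid 24: wins, pays 5, utility 11 - 5 = 6.
So bidding 24 beats truth here (6 > 0).

24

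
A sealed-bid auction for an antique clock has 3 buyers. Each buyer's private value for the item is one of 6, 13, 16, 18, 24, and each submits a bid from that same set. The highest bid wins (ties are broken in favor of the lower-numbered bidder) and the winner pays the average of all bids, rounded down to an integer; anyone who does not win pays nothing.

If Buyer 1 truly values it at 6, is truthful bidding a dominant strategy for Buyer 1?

Yes

Check each profile of the others' bids and compare truth against every alternative bid.
Others bid (13, 13): truth gives 0, best alternative gives -7.
Others bid (6, 13): truth gives 0, best alternative gives -4.
Others bid (13, 6): truth gives 0, best alternative gives -4.
Others bid (6, 6): truth gives 0, best alternative gives -2.
Others bid (6, 16): truth gives 0, best alternative gives 0.
Others bid (6, 18): truth gives 0, best alternative gives 0.
(Remaining 19 profiles checked similarly; truth is weakly best in each.)
In every case the truthful bid is at least as good as any alternative, so it is a dominant strategy.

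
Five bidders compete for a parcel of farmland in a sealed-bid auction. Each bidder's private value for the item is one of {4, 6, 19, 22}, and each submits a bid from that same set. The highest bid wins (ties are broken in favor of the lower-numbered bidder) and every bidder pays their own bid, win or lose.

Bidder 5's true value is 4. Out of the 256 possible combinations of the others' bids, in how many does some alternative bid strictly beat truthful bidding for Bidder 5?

1

Others bid (4, 4, 4, 4): truth gives -4; bid 6 gives -2 > -4. Violating.
Others bid (4, 4, 4, 6): truth gives -4; no alternative beats it.
Others bid (4, 4, 4, 19): truth gives -4; no alternative beats it.
(Checking all 256 profiles: 1 has a profitable deviation, 255 do not.)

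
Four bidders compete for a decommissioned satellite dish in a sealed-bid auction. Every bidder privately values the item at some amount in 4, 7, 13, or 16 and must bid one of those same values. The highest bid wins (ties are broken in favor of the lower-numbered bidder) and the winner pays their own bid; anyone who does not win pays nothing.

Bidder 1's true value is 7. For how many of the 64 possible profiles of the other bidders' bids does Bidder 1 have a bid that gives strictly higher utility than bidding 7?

1

Others bid (4, 4, 4): truth gives 0; bid 4 gives 3 > 0. Violating.
Others bid (4, 4, 7): truth gives 0; no alternative beats it.
Others bid (4, 4, 13): truth gives 0; no alternative beats it.
(Checking all 64 profiles: 1 has a profitable deviation, 63 do not.)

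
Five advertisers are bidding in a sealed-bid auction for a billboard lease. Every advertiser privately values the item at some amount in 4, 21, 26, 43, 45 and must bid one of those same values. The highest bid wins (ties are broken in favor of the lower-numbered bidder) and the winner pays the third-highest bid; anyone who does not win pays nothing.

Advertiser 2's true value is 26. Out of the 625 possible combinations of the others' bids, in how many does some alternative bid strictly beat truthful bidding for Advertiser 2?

64

Others bid (4, 4, 4, 43): truth gives 0; bid 43 gives 22 > 0. Violating.
Others bid (4, 4, 4, 45): truth gives 0; bid 45 gives 22 > 0. Violating.
Others bid (4, 4, 21, 43): truth gives 0; bid 43 gives 5 > 0. Violating.
Others bid (4, 4, 21, 45): truth gives 0; bid 45 gives 5 > 0. Violating.
Others bid (4, 4, 4, 4): truth gives 22; no alternative beats it.
Others bid (4, 4, 4, 21): truth gives 22; no alternative beats it.
(Checking all 625 profiles: 64 have a profitable deviation, 561 do not.)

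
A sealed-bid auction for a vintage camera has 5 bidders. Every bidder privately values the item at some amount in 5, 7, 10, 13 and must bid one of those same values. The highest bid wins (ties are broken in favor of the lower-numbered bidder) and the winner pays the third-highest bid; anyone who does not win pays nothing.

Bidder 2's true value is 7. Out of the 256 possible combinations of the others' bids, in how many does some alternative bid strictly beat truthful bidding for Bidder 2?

Others bid (5, 5, 5, 10): truth gives 0; bid 10 gives 2 > 0. Violating.
Others bid (5, 5, 5, 13): truth gives 0; bid 13 gives 2 > 0. Violating.
Others bid (5, 5, 10, 5): truth gives 0; bid 10 gives 2 > 0. Violating.
Others bid (5, 5, 13, 5): truth gives 0; bid 13 gives 2 > 0. Violating.
Others bid (5, 5, 5, 5): truth gives 2; no alternative beats it.
Others bid (5, 5, 5, 7): truth gives 2; no alternative beats it.
(Checking all 256 profiles: 8 have a profitable deviation, 248 do not.)

8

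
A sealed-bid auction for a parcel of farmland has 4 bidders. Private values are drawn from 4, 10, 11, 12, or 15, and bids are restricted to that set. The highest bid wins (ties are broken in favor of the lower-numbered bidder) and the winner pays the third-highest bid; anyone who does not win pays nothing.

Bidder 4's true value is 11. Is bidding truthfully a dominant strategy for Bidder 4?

Consider the case where Bidder 1 bids 4, Bidder 2 bids 4 and Bidder 3 bids 11.
Truthful bid 11: loses, pays 0, utility 0.
Bid 12 instead: wins, pays 4, utility 11 - 4 = 7.
Since 7 > 0, bidding 12 is strictly better here, so truthful bidding is not dominant.

No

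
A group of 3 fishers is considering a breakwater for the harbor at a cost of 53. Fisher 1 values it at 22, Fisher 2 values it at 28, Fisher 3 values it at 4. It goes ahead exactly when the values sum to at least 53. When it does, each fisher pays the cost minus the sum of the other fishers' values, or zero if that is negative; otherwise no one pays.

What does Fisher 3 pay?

3

Total value 54 ≥ cost 53, so the project is built.
The other fishers' values sum to 50.
Cost minus that sum is 53 - 50 = 3.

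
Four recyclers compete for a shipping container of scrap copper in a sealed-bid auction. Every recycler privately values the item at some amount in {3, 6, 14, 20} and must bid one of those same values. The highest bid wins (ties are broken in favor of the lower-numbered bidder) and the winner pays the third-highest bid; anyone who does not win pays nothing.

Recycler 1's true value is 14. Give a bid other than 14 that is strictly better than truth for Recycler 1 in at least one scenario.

Suppose Recycler 2 bids 3, Recycler 3 bids 3 and Recycler 4 bids 20.
Bid 14: loses, pays 0, utility 0.
Bid 20: wins, pays 3, utility 14 - 3 = 11.
So bidding 20 beats truth here (11 > 0).

20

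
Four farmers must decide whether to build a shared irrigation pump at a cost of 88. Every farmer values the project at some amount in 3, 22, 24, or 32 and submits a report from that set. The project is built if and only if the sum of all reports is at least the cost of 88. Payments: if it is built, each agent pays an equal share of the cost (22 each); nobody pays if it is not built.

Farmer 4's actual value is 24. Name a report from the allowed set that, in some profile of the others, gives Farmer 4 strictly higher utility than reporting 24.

32

Suppose Farmer 1 reports 3, Farmer 2 reports 22 and Farmer 3 reports 32.
Report 24: project not built, utility 0.
Report 32: project built, pays 22, utility 24 - 22 = 2.
So reporting 32 beats truth here (2 > 0).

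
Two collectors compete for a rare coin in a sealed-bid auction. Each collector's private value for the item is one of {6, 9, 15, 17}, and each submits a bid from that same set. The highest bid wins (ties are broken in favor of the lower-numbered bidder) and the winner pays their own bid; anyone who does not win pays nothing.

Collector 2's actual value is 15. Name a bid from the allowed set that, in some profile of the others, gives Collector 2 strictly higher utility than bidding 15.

Suppose Collector 1 bids 6.
Bid 15: wins, pays 15, utility 15 - 15 = 0.
Bid 9: wins, pays 9, utility 15 - 9 = 6.
So bidding 9 beats truth here (6 > 0).

9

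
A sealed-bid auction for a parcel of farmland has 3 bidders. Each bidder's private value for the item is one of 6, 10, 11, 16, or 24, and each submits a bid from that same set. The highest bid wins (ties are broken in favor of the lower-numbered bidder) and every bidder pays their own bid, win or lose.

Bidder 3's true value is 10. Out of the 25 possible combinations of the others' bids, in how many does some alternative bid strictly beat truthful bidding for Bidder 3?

Others bid (6, 10): truth gives -10; bid 11 gives -1 > -10. Violating.
Others bid (6, 11): truth gives -10; bid 6 gives -6 > -10. Violating.
Others bid (6, 16): truth gives -10; bid 6 gives -6 > -10. Violating.
Others bid (6, 24): truth gives -10; bid 6 gives -6 > -10. Violating.
Others bid (6, 6): truth gives 0; no alternative beats it.
(Checking all 25 profiles: 24 have a profitable deviation, 1 does not.)

24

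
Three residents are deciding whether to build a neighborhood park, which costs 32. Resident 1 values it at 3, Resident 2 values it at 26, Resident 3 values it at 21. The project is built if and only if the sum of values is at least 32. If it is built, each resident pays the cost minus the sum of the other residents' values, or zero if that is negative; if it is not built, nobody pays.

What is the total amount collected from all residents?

Total value 50 ≥ cost 32, so it is built.
Resident 1: others sum to 47; max(0, 32 - 47) = 0.
Resident 2: others sum to 24; max(0, 32 - 24) = 8.
Resident 3: others sum to 29; max(0, 32 - 29) = 3.
Total collected = 0 + 8 + 3 = 11.

11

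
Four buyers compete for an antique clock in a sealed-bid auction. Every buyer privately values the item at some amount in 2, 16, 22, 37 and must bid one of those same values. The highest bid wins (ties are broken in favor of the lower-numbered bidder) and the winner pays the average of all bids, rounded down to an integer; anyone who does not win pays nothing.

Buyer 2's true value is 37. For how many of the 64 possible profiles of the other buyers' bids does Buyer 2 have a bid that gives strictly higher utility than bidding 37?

18

Others bid (2, 2, 2): truth gives 27; bid 16 gives 32 > 27. Violating.
Others bid (2, 2, 16): truth gives 23; bid 16 gives 28 > 23. Violating.
Others bid (2, 2, 22): truth gives 22; bid 22 gives 25 > 22. Violating.
Others bid (2, 16, 2): truth gives 23; bid 16 gives 28 > 23. Violating.
Others bid (2, 2, 37): truth gives 18; no alternative beats it.
Others bid (2, 16, 37): truth gives 14; no alternative beats it.
(Checking all 64 profiles: 18 have a profitable deviation, 46 do not.)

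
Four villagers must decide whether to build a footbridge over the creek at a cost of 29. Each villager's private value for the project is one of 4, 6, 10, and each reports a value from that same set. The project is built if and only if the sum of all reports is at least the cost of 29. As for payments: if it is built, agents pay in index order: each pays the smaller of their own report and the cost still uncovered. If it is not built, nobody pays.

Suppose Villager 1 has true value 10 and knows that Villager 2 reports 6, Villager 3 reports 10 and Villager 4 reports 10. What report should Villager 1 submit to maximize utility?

4

Report 4: project built, pays 4, utility 10 - 4 = 6.
Report 6: project built, pays 6, utility 10 - 6 = 4.
Report 10: project built, pays 10, utility 10 - 10 = 0.
The best choice is 4 with utility 6.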